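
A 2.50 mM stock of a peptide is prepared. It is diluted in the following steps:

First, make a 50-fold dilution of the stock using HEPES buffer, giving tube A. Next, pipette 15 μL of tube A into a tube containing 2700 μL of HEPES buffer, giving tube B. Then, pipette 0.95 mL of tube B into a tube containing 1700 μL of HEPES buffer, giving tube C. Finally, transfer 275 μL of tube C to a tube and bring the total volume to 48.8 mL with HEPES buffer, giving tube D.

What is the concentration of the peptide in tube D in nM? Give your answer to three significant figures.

0.558 nM

Step 1: 50-fold → factor 50
Step 2: 15 μL + 2700 μL = 2715 μL total → factor 2715/15 = 181
Step 3: 0.95 mL + 1700 μL = 2.65 mL total → factor 2.65/0.95 = 2.7895
Step 4: 275 μL brought to 48.8 mL → factor 48800/275 = 177.45
Overall dilution factor = 50 × 181 × 2.7895 × 177.45 = 4.4798 × 10^6
Final = 2.50 mM / 4.4798 × 10^6 = 5.581 × 10^-7 mM = 0.558 nM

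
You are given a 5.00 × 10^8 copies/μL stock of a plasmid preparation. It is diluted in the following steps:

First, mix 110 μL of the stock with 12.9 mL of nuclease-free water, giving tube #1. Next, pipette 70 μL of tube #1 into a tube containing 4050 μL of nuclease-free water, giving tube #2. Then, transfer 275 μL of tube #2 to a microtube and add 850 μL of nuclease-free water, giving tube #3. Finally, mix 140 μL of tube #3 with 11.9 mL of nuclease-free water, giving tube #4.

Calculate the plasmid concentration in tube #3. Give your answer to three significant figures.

Step 1: 110 μL + 12.9 mL = 13010 μL total → factor 13010/110 = 118.27
Step 2: 70 μL + 4050 μL = 4120 μL total → factor 4120/70 = 58.857
Step 3: 275 μL + 850 μL = 1125 μL total → factor 1125/275 = 4.0909
Dilution factor through tube #3 = 118.27 × 58.857 × 4.0909 = 28478
[tube #3] = 5.00 × 10^8 copies/μL / 28478 = 1.76 × 10^4 copies/μL

1.76 × 10^4 copies/μL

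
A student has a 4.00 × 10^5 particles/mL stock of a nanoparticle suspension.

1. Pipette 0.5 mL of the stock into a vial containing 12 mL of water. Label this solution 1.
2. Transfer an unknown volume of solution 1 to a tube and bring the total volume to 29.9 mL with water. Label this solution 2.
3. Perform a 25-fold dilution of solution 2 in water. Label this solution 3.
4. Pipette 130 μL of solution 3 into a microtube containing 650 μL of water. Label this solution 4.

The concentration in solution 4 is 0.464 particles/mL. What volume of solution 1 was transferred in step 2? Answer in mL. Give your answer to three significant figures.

0.130 mL

Step 1: 0.5 mL + 12 mL = 12.5 mL total → factor 12.5/0.5 = 25
Step 2: v brought to 29.9 mL → factor = 29.9 mL/v
Step 3: 25-fold → factor 25
Step 4: 130 μL + 650 μL = 780 μL total → factor 780/130 = 6
Product of known-step factors = 3750
Overall factor = 4.00 × 10^5 particles/mL / (0.464 particles/mL) = 8.6207 × 10^5
Step-2 factor = 8.6207 × 10^5 / 3750 = 229.89
v = 29.9 mL / 229.89 = 0.130 mL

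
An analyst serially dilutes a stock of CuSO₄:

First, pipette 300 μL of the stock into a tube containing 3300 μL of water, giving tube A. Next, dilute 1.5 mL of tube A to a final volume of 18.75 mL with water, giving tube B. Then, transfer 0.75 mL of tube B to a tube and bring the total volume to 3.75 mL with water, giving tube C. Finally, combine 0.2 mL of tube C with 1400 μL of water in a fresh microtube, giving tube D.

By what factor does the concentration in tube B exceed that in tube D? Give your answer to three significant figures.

Step 1: 300 μL + 3300 μL = 3600 μL total → factor 3600/300 = 12
Step 2: 1.5 mL brought to 18.75 mL → factor 18.75/1.5 = 12.5
Step 3: 0.75 mL brought to 3.75 mL → factor 3.75/0.75 = 5
Step 4: 0.2 mL + 1400 μL = 1.6 mL total → factor 1.6/0.2 = 8
Dilution factor to tube B = 150; to tube D = 6000
[tube B]/[tube D] = (factor to tube D)/(factor to tube B) = 6000/150 = 40.0

40.0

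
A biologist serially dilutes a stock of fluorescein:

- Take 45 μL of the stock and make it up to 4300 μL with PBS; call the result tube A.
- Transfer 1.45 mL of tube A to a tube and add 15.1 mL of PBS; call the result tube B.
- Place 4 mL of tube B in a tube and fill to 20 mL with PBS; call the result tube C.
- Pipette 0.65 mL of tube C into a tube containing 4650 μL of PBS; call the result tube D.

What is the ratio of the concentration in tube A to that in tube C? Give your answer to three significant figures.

57.1

Step 1: 45 μL brought to 4300 μL → factor 4300/45 = 95.556
Step 2: 1.45 mL + 15.1 mL = 16.55 mL total → factor 16.55/1.45 = 11.414
Step 3: 4 mL brought to 20 mL → factor 20/4 = 5
Dilution factor to tube A = 95.556; to tube C = 5453.3
[tube A]/[tube C] = (factor to tube C)/(factor to tube A) = 5453.3/95.556 = 57.1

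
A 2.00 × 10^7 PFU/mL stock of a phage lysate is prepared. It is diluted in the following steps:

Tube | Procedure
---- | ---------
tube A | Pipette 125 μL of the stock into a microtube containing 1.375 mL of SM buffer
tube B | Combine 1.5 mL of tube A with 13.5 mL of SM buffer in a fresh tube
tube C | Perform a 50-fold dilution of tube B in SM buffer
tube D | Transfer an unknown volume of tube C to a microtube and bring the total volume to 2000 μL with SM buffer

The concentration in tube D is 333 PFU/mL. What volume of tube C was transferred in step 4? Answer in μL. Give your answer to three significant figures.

Step 1: 125 μL + 1.375 mL = 1500 μL total → factor 1500/125 = 12
Step 2: 1.5 mL + 13.5 mL = 15 mL total → factor 15/1.5 = 10
Step 3: 50-fold → factor 50
Step 4: v brought to 2000 μL → factor = 2000 μL/v
Product of known-step factors = 6000
Overall factor = 2.00 × 10^7 PFU/mL / (333 PFU/mL) = 60060
Step-4 factor = 60060 / 6000 = 10.01
v = 2000 μL / 10.01 = 200 μL

200 μL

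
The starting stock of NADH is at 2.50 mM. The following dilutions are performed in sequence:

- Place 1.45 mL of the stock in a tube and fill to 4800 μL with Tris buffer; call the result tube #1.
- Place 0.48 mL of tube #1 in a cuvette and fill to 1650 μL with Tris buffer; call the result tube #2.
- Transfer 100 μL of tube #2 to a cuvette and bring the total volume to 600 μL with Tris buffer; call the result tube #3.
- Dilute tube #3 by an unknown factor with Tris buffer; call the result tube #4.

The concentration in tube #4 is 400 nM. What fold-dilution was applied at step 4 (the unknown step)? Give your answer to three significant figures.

Step 1: 1.45 mL brought to 4800 μL → factor 4.8/1.45 = 3.3103
Step 2: 0.48 mL brought to 1650 μL → factor 1.65/0.48 = 3.4375
Step 3: 100 μL brought to 600 μL → factor 600/100 = 6
Step 4: unknown factor x
Product of known-step factors = 68.276
Overall factor = 2.50 mM / (400 nM) = 6250
x = 6250 / 68.276 = 91.5

91.5-fold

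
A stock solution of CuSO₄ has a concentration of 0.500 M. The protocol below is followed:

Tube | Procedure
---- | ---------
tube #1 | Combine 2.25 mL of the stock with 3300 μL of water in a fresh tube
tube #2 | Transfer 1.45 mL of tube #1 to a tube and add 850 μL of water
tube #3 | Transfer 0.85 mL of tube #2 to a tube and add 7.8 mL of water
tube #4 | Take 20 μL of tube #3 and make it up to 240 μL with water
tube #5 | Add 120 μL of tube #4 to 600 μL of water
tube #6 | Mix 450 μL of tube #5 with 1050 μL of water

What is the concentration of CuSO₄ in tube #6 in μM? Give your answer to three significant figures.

Step 1: 2.25 mL + 3300 μL = 5.55 mL total → factor 5.55/2.25 = 2.4667
Step 2: 1.45 mL + 850 μL = 2.3 mL total → factor 2.3/1.45 = 1.5862
Step 3: 0.85 mL + 7.8 mL = 8.65 mL total → factor 8.65/0.85 = 10.176
Step 4: 20 μL brought to 240 μL → factor 240/20 = 12
Step 5: 120 μL + 600 μL = 720 μL total → factor 720/120 = 6
Step 6: 450 μL + 1050 μL = 1500 μL total → factor 1500/450 = 3.3333
Overall dilution factor = 2.4667 × 1.5862 × 10.176 × 12 × 6 × 3.3333 = 9556.1
Final = 0.500 M / 9556.1 = 5.232 × 10^-5 M = 52.3 μM

52.3 μM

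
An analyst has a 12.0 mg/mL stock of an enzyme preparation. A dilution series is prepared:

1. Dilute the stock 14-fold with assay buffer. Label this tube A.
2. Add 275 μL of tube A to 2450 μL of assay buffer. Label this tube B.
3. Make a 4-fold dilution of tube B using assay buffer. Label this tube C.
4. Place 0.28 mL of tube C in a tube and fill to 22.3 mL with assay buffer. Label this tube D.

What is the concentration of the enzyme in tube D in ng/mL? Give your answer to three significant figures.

272 ng/mL

Step 1: 14-fold → factor 14
Step 2: 275 μL + 2450 μL = 2725 μL total → factor 2725/275 = 9.9091
Step 3: 4-fold → factor 4
Step 4: 0.28 mL brought to 22.3 mL → factor 22.3/0.28 = 79.643
Overall dilution factor = 14 × 9.9091 × 4 × 79.643 = 44195
Final = 12.0 mg/mL / 44195 = 0.0002715 mg/mL = 272 ng/mL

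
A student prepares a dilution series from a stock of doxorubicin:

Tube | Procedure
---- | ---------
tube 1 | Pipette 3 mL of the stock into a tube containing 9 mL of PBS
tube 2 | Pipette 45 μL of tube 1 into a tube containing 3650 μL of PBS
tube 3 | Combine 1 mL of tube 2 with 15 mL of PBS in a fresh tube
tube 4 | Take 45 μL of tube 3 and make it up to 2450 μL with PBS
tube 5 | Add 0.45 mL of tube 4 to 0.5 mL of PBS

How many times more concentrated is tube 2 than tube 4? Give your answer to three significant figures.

Step 1: 3 mL + 9 mL = 12 mL total → factor 12/3 = 4
Step 2: 45 μL + 3650 μL = 3695 μL total → factor 3695/45 = 82.111
Step 3: 1 mL + 15 mL = 16 mL total → factor 16/1 = 16
Step 4: 45 μL brought to 2450 μL → factor 2450/45 = 54.444
Dilution factor to tube 2 = 328.44; to tube 4 = 2.8611 × 10^5
[tube 2]/[tube 4] = (factor to tube 4)/(factor to tube 2) = 2.8611 × 10^5/328.44 = 871

871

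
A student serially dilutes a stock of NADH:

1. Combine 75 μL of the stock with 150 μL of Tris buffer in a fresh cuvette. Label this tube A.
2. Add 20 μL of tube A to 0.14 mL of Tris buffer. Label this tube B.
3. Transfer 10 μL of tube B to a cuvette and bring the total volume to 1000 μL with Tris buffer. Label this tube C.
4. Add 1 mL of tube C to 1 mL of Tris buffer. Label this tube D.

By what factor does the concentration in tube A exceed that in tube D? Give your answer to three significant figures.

1.60 × 10^3

Step 1: 75 μL + 150 μL = 225 μL total → factor 225/75 = 3
Step 2: 20 μL + 0.14 mL = 160 μL total → factor 160/20 = 8
Step 3: 10 μL brought to 1000 μL → factor 1000/10 = 100
Step 4: 1 mL + 1 mL = 2 mL total → factor 2/1 = 2
Dilution factor to tube A = 3; to tube D = 4800
[tube A]/[tube D] = (factor to tube D)/(factor to tube A) = 4800/3 = 1.60 × 10^3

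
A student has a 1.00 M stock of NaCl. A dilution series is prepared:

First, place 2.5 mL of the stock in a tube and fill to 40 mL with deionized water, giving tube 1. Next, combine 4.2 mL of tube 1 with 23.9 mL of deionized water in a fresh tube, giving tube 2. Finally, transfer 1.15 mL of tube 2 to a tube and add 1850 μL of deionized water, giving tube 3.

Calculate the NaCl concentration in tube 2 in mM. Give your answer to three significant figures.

9.34 mM

Step 1: 2.5 mL brought to 40 mL → factor 40/2.5 = 16
Step 2: 4.2 mL + 23.9 mL = 28.1 mL total → factor 28.1/4.2 = 6.6905
Dilution factor through tube 2 = 16 × 6.6905 = 107.05
[tube 2] = 1.00 M / 107.05 = 0.009342 M = 9.34 mM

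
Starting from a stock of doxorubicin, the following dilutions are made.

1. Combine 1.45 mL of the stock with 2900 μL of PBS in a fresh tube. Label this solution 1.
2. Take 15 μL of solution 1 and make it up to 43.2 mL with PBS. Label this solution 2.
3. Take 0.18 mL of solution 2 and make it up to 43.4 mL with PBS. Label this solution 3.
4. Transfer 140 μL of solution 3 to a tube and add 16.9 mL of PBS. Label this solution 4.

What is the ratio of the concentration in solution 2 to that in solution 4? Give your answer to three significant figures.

Step 1: 1.45 mL + 2900 μL = 4.35 mL total → factor 4.35/1.45 = 3
Step 2: 15 μL brought to 43.2 mL → factor 43200/15 = 2880
Step 3: 0.18 mL brought to 43.4 mL → factor 43.4/0.18 = 241.11
Step 4: 140 μL + 16.9 mL = 17040 μL total → factor 17040/140 = 121.71
Dilution factor to solution 2 = 8640; to solution 4 = 2.5356 × 10^8
[solution 2]/[solution 4] = (factor to solution 4)/(factor to solution 2) = 2.5356 × 10^8/8640 = 2.93 × 10^4

2.93 × 10^4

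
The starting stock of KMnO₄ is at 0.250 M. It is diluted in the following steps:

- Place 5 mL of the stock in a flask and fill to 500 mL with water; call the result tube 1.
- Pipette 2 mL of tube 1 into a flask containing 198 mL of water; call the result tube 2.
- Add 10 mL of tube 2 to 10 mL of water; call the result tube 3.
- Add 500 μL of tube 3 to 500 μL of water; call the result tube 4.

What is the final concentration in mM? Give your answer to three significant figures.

0.00625 mM

Step 1: 5 mL brought to 500 mL → factor 500/5 = 100
Step 2: 2 mL + 198 mL = 200 mL total → factor 200/2 = 100
Step 3: 10 mL + 10 mL = 20 mL total → factor 20/10 = 2
Step 4: 500 μL + 500 μL = 1000 μL total → factor 1000/500 = 2
Overall dilution factor = 100 × 100 × 2 × 2 = 40000
Final = 0.250 M / 40000 = 6.250 × 10^-6 M = 0.00625 mM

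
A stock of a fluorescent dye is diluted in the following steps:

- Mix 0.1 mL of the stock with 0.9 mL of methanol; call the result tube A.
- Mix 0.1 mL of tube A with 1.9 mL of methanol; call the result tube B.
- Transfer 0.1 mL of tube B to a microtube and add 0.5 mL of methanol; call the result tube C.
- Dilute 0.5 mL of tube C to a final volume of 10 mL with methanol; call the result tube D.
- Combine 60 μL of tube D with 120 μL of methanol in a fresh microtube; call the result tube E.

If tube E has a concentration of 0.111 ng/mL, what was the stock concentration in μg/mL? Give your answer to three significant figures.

7.99 μg/mL

Step 1: 0.1 mL + 0.9 mL = 1 mL total → factor 1/0.1 = 10
Step 2: 0.1 mL + 1.9 mL = 2 mL total → factor 2/0.1 = 20
Step 3: 0.1 mL + 0.5 mL = 0.6 mL total → factor 0.6/0.1 = 6
Step 4: 0.5 mL brought to 10 mL → factor 10/0.5 = 20
Step 5: 60 μL + 120 μL = 180 μL total → factor 180/60 = 3
Overall dilution factor = 10 × 20 × 6 × 20 × 3 = 72000
Stock = 0.111 ng/mL × 72000 = 7992 ng/mL = 7.99 μg/mL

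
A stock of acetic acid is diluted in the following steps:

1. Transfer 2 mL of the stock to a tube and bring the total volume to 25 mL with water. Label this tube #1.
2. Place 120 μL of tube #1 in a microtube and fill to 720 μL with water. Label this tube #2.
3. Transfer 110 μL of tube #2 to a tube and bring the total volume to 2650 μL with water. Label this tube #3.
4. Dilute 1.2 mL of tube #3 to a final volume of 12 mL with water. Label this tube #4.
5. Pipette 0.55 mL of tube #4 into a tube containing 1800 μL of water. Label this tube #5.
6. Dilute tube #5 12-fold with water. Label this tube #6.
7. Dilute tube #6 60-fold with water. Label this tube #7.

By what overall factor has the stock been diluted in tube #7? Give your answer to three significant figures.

Step 1: 2 mL brought to 25 mL → factor 25/2 = 12.5
Step 2: 120 μL brought to 720 μL → factor 720/120 = 6
Step 3: 110 μL brought to 2650 μL → factor 2650/110 = 24.091
Step 4: 1.2 mL brought to 12 mL → factor 12/1.2 = 10
Step 5: 0.55 mL + 1800 μL = 2.35 mL total → factor 2.35/0.55 = 4.2727
Step 6: 12-fold → factor 12
Step 7: 60-fold → factor 60
Overall dilution factor = 12.5 × 6 × 24.091 × 10 × 4.2727 × 12 × 60 = 5.5584 × 10^7

5.56 × 10^7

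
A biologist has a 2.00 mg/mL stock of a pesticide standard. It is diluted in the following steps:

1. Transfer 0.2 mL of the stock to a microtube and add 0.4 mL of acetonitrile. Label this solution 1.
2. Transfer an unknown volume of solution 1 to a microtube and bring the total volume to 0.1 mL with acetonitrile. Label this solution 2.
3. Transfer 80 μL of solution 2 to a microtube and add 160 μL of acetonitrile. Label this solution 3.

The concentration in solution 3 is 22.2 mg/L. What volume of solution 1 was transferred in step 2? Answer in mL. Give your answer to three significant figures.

0.00999 mL

Step 1: 0.2 mL + 0.4 mL = 0.6 mL total → factor 0.6/0.2 = 3
Step 2: v brought to 0.1 mL → factor = 0.1 mL/v
Step 3: 80 μL + 160 μL = 240 μL total → factor 240/80 = 3
Product of known-step factors = 9
Overall factor = 2.00 mg/mL / (22.2 mg/L) = 90.09
Step-2 factor = 90.09 / 9 = 10.01
v = 0.1 mL / 10.01 = 0.00999 mL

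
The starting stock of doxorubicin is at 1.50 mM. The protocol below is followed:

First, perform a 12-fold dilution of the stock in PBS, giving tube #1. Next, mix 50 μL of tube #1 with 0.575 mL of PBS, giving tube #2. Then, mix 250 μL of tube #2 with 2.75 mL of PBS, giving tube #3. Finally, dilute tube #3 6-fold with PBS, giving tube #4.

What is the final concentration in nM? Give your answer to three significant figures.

139 nM

Step 1: 12-fold → factor 12
Step 2: 50 μL + 0.575 mL = 625 μL total → factor 625/50 = 12.5
Step 3: 250 μL + 2.75 mL = 3000 μL total → factor 3000/250 = 12
Step 4: 6-fold → factor 6
Overall dilution factor = 12 × 12.5 × 12 × 6 = 10800
Final = 1.50 mM / 10800 = 0.0001389 mM = 139 nM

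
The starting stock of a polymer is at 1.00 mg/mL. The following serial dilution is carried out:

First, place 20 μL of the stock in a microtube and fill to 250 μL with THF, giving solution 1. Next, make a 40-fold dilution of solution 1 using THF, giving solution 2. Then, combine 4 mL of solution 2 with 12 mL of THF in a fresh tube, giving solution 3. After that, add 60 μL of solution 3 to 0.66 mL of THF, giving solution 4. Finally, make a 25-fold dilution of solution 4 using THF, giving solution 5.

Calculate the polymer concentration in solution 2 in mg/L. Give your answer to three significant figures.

Step 1: 20 μL brought to 250 μL → factor 250/20 = 12.5
Step 2: 40-fold → factor 40
Dilution factor through solution 2 = 12.5 × 40 = 500
[solution 2] = 1.00 mg/mL / 500 = 0.002000 mg/mL = 2.00 mg/L

2.00 mg/L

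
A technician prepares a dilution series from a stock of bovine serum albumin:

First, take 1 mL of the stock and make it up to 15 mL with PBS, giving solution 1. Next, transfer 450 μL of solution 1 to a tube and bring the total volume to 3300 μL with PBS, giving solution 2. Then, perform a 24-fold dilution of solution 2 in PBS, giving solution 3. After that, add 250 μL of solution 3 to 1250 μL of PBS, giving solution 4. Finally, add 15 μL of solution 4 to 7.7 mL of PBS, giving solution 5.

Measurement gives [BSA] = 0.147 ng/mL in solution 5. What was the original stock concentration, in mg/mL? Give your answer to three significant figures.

Step 1: 1 mL brought to 15 mL → factor 15/1 = 15
Step 2: 450 μL brought to 3300 μL → factor 3300/450 = 7.3333
Step 3: 24-fold → factor 24
Step 4: 250 μL + 1250 μL = 1500 μL total → factor 1500/250 = 6
Step 5: 15 μL + 7.7 mL = 7715 μL total → factor 7715/15 = 514.33
Overall dilution factor = 15 × 7.3333 × 24 × 6 × 514.33 = 8.147 × 10^6
Stock = 0.147 ng/mL × 8.147 × 10^6 = 1.198 × 10^6 ng/mL = 1.20 mg/mL

1.20 mg/mL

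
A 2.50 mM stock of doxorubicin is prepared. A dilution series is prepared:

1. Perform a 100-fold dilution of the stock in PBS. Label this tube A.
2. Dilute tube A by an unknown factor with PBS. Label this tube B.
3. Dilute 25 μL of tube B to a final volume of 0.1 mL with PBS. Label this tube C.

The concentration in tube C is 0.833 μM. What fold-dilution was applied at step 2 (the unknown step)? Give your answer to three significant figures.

7.50-fold

Step 1: 100-fold → factor 100
Step 2: unknown factor x
Step 3: 25 μL brought to 0.1 mL → factor 100/25 = 4
Product of known-step factors = 400
Overall factor = 2.50 mM / (0.833 μM) = 3001.2
x = 3001.2 / 400 = 7.50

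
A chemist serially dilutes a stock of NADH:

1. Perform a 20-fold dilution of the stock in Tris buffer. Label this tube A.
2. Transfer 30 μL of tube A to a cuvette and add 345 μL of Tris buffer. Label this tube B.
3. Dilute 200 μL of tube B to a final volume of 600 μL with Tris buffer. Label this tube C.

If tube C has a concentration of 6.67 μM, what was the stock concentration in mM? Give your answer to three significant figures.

5.00 mM

Step 1: 20-fold → factor 20
Step 2: 30 μL + 345 μL = 375 μL total → factor 375/30 = 12.5
Step 3: 200 μL brought to 600 μL → factor 600/200 = 3
Overall dilution factor = 20 × 12.5 × 3 = 750
Stock = 6.67 μM × 750 = 5002 μM = 5.00 mM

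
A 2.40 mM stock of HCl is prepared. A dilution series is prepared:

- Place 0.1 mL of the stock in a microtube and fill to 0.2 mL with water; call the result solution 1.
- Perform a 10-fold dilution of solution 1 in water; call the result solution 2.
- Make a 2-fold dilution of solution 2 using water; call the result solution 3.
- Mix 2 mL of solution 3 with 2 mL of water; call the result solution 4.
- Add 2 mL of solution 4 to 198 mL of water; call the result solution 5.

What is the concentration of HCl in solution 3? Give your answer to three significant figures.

0.0600 mM

Step 1: 0.1 mL brought to 0.2 mL → factor 0.2/0.1 = 2
Step 2: 10-fold → factor 10
Step 3: 2-fold → factor 2
Dilution factor through solution 3 = 2 × 10 × 2 = 40
[solution 3] = 2.40 mM / 40 = 0.0600 mM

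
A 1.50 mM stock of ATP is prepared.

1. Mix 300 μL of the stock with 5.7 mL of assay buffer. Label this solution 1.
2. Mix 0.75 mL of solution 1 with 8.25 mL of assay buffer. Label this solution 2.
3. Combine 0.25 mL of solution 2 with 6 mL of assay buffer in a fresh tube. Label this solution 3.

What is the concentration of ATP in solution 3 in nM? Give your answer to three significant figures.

250 nM

Step 1: 300 μL + 5.7 mL = 6000 μL total → factor 6000/300 = 20
Step 2: 0.75 mL + 8.25 mL = 9 mL total → factor 9/0.75 = 12
Step 3: 0.25 mL + 6 mL = 6.25 mL total → factor 6.25/0.25 = 25
Overall dilution factor = 20 × 12 × 25 = 6000
Final = 1.50 mM / 6000 = 0.0002500 mM = 250 nM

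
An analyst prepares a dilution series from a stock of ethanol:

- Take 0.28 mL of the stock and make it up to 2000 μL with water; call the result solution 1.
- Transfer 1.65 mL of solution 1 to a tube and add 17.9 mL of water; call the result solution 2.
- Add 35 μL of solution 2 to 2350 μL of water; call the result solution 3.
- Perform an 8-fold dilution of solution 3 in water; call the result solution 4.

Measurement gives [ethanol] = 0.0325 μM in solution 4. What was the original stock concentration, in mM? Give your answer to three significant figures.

Step 1: 0.28 mL brought to 2000 μL → factor 2/0.28 = 7.1429
Step 2: 1.65 mL + 17.9 mL = 19.55 mL total → factor 19.55/1.65 = 11.848
Step 3: 35 μL + 2350 μL = 2385 μL total → factor 2385/35 = 68.143
Step 4: 8-fold → factor 8
Overall dilution factor = 7.1429 × 11.848 × 68.143 × 8 = 46137
Stock = 0.0325 μM × 46137 = 1499 μM = 1.50 mM

1.50 mM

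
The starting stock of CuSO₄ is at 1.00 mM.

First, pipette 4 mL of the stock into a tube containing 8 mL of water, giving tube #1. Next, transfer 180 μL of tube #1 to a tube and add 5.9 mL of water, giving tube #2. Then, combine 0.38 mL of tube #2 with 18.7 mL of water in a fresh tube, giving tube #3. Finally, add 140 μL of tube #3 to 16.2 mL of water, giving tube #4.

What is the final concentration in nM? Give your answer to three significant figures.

Step 1: 4 mL + 8 mL = 12 mL total → factor 12/4 = 3
Step 2: 180 μL + 5.9 mL = 6080 μL total → factor 6080/180 = 33.778
Step 3: 0.38 mL + 18.7 mL = 19.08 mL total → factor 19.08/0.38 = 50.211
Step 4: 140 μL + 16.2 mL = 16340 μL total → factor 16340/140 = 116.71
Overall dilution factor = 3 × 33.778 × 50.211 × 116.71 = 5.9384 × 10^5
Final = 1.00 mM / 5.9384 × 10^5 = 1.684 × 10^-6 mM = 1.68 nM

1.68 nM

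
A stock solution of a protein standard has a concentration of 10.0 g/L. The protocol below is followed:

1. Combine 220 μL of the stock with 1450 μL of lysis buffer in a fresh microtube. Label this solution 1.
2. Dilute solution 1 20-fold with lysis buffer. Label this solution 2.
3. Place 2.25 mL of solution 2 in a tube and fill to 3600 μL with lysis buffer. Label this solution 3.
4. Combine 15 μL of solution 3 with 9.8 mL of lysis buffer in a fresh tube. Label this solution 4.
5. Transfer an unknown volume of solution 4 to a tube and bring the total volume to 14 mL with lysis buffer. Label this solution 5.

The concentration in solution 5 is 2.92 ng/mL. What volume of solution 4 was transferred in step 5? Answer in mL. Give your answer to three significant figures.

0.650 mL

Step 1: 220 μL + 1450 μL = 1670 μL total → factor 1670/220 = 7.5909
Step 2: 20-fold → factor 20
Step 3: 2.25 mL brought to 3600 μL → factor 3.6/2.25 = 1.6
Step 4: 15 μL + 9.8 mL = 9815 μL total → factor 9815/15 = 654.33
Step 5: v brought to 14 mL → factor = 14 mL/v
Product of known-step factors = 1.5894 × 10^5
Overall factor = 10.0 g/L / (2.92 ng/mL) = 3.4247 × 10^6
Step-5 factor = 3.4247 × 10^6 / 1.5894 × 10^5 = 21.546
v = 14 mL / 21.546 = 0.650 mL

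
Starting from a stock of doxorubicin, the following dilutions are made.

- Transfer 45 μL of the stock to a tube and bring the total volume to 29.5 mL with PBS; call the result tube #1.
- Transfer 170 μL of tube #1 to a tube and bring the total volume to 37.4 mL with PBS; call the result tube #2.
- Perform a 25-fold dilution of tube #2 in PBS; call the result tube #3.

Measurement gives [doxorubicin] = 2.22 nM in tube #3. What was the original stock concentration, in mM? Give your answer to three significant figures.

Step 1: 45 μL brought to 29.5 mL → factor 29500/45 = 655.56
Step 2: 170 μL brought to 37.4 mL → factor 37400/170 = 220
Step 3: 25-fold → factor 25
Overall dilution factor = 655.56 × 220 × 25 = 3.6056 × 10^6
Stock = 2.22 nM × 3.6056 × 10^6 = 8.004 × 10^6 nM = 8.00 mM

8.00 mM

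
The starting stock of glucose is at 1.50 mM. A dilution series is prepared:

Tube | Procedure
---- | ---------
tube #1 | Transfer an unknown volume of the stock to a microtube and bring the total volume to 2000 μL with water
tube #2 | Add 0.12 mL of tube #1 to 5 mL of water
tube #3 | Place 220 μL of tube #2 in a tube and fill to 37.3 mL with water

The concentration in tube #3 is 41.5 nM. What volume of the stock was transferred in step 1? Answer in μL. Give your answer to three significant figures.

Step 1: v brought to 2000 μL → factor = 2000 μL/v
Step 2: 0.12 mL + 5 mL = 5.12 mL total → factor 5.12/0.12 = 42.667
Step 3: 220 μL brought to 37.3 mL → factor 37300/220 = 169.55
Product of known-step factors = 7233.9
Overall factor = 1.50 mM / (41.5 nM) = 36145
Step-1 factor = 36145 / 7233.9 = 4.9965
v = 2000 μL / 4.9965 = 400 μL

400 μL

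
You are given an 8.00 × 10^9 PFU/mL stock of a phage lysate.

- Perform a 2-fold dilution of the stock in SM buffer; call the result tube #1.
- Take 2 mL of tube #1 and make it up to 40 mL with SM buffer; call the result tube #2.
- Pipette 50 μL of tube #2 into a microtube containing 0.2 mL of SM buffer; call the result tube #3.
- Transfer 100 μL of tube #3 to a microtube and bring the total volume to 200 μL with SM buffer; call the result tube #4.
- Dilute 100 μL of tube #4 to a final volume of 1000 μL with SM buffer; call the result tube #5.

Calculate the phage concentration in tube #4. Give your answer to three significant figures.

2.00 × 10^7 PFU/mL

Step 1: 2-fold → factor 2
Step 2: 2 mL brought to 40 mL → factor 40/2 = 20
Step 3: 50 μL + 0.2 mL = 250 μL total → factor 250/50 = 5
Step 4: 100 μL brought to 200 μL → factor 200/100 = 2
Dilution factor through tube #4 = 2 × 20 × 5 × 2 = 400
[tube #4] = 8.00 × 10^9 PFU/mL / 400 = 2.00 × 10^7 PFU/mL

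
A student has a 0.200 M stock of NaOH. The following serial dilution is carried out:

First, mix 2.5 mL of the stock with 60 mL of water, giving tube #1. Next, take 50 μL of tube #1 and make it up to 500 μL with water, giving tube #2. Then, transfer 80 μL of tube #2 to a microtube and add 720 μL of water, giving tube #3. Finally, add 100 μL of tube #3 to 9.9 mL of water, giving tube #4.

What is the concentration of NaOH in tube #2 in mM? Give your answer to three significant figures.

0.800 mM

Step 1: 2.5 mL + 60 mL = 62.5 mL total → factor 62.5/2.5 = 25
Step 2: 50 μL brought to 500 μL → factor 500/50 = 10
Dilution factor through tube #2 = 25 × 10 = 250
[tube #2] = 0.200 M / 250 = 0.0008000 M = 0.800 mM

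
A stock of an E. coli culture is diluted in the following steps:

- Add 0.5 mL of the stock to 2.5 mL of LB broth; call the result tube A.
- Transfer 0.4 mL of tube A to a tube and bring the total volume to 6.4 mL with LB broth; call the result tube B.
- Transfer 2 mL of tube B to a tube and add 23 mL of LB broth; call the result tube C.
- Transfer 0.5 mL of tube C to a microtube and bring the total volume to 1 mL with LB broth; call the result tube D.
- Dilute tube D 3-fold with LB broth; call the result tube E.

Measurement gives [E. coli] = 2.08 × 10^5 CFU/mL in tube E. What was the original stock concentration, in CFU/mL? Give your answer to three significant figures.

Step 1: 0.5 mL + 2.5 mL = 3 mL total → factor 3/0.5 = 6
Step 2: 0.4 mL brought to 6.4 mL → factor 6.4/0.4 = 16
Step 3: 2 mL + 23 mL = 25 mL total → factor 25/2 = 12.5
Step 4: 0.5 mL brought to 1 mL → factor 1/0.5 = 2
Step 5: 3-fold → factor 3
Overall dilution factor = 6 × 16 × 12.5 × 2 × 3 = 7200
Stock = 2.08 × 10^5 CFU/mL × 7200 = 1.50 × 10^9 CFU/mL

1.50 × 10^9 CFU/mL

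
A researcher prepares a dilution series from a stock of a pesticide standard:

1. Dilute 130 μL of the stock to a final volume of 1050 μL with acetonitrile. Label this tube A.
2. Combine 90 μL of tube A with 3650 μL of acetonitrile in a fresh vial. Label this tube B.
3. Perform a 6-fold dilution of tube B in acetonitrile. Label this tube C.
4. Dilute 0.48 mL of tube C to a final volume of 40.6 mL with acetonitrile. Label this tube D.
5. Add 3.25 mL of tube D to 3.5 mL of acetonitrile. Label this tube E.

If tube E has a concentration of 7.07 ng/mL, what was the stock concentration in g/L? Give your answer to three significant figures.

Step 1: 130 μL brought to 1050 μL → factor 1050/130 = 8.0769
Step 2: 90 μL + 3650 μL = 3740 μL total → factor 3740/90 = 41.556
Step 3: 6-fold → factor 6
Step 4: 0.48 mL brought to 40.6 mL → factor 40.6/0.48 = 84.583
Step 5: 3.25 mL + 3.5 mL = 6.75 mL total → factor 6.75/3.25 = 2.0769
Overall dilution factor = 8.0769 × 41.556 × 6 × 84.583 × 2.0769 = 3.5378 × 10^5
Stock = 7.07 ng/mL × 3.5378 × 10^5 = 2.501 × 10^6 ng/mL = 2.50 g/L

2.50 g/L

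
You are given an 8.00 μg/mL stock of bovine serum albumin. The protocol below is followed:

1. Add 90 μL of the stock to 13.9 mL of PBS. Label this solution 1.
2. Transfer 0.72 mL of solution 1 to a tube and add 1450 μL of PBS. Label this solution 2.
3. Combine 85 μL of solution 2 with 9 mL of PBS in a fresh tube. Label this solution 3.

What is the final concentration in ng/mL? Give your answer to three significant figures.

0.160 ng/mL

Step 1: 90 μL + 13.9 mL = 13990 μL total → factor 13990/90 = 155.44
Step 2: 0.72 mL + 1450 μL = 2.17 mL total → factor 2.17/0.72 = 3.0139
Step 3: 85 μL + 9 mL = 9085 μL total → factor 9085/85 = 106.88
Overall dilution factor = 155.44 × 3.0139 × 106.88 = 50074
Final = 8.00 μg/mL / 50074 = 0.0001598 μg/mL = 0.160 ng/mL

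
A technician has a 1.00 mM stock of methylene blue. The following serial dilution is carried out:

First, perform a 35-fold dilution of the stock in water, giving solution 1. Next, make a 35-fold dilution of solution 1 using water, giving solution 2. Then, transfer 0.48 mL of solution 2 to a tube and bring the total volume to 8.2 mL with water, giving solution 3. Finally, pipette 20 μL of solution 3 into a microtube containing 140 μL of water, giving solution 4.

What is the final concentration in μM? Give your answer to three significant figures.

Step 1: 35-fold → factor 35
Step 2: 35-fold → factor 35
Step 3: 0.48 mL brought to 8.2 mL → factor 8.2/0.48 = 17.083
Step 4: 20 μL + 140 μL = 160 μL total → factor 160/20 = 8
Overall dilution factor = 35 × 35 × 17.083 × 8 = 1.6742 × 10^5
Final = 1.00 mM / 1.6742 × 10^5 = 5.973 × 10^-6 mM = 0.00597 μM

0.00597 μM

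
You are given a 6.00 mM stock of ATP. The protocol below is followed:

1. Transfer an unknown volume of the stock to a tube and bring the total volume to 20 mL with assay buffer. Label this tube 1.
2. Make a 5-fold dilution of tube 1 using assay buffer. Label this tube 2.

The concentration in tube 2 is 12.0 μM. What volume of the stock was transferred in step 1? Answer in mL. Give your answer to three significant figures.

0.200 mL

Step 1: v brought to 20 mL → factor = 20 mL/v
Step 2: 5-fold → factor 5
Product of known-step factors = 5
Overall factor = 6.00 mM / (12.0 μM) = 500
Step-1 factor = 500 / 5 = 100
v = 20 mL / 100 = 0.200 mL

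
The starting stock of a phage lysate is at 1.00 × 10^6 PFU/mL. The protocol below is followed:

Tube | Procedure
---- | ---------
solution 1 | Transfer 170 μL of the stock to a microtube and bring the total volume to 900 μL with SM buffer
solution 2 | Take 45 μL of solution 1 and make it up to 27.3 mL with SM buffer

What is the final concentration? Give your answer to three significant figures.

311 PFU/mL

Step 1: 170 μL brought to 900 μL → factor 900/170 = 5.2941
Step 2: 45 μL brought to 27.3 mL → factor 27300/45 = 606.67
Overall dilution factor = 5.2941 × 606.67 = 3211.8
Final = 1.00 × 10^6 PFU/mL / 3211.8 = 311 PFU/mL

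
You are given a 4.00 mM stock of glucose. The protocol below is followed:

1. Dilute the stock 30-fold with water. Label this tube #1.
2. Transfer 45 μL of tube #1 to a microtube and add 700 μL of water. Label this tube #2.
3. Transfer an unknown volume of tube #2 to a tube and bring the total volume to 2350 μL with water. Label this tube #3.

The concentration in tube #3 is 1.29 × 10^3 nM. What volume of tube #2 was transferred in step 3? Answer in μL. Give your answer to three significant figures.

Step 1: 30-fold → factor 30
Step 2: 45 μL + 700 μL = 745 μL total → factor 745/45 = 16.556
Step 3: v brought to 2350 μL → factor = 2350 μL/v
Product of known-step factors = 496.67
Overall factor = 4.00 mM / (1.29 × 10^3 nM) = 3100.8
Step-3 factor = 3100.8 / 496.67 = 6.2432
v = 2350 μL / 6.2432 = 376 μL

376 μL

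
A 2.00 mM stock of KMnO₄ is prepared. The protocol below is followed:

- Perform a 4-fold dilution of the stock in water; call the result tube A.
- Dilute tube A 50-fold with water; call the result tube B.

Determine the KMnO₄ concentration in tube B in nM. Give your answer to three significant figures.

Step 1: 4-fold → factor 4
Step 2: 50-fold → factor 50
Overall dilution factor = 4 × 50 = 200
Final = 2.00 mM / 200 = 0.01000 mM = 1.00 × 10^4 nM

1.00 × 10^4 nM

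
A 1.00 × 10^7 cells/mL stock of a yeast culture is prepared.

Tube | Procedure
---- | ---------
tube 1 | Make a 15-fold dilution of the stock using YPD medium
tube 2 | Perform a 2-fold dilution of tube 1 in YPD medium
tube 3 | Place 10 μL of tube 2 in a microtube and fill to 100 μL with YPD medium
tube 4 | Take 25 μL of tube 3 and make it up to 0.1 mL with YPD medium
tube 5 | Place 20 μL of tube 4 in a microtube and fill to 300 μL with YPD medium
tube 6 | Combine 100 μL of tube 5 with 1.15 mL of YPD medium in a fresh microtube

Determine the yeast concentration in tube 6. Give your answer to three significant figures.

44.4 cells/mL

Step 1: 15-fold → factor 15
Step 2: 2-fold → factor 2
Step 3: 10 μL brought to 100 μL → factor 100/10 = 10
Step 4: 25 μL brought to 0.1 mL → factor 100/25 = 4
Step 5: 20 μL brought to 300 μL → factor 300/20 = 15
Step 6: 100 μL + 1.15 mL = 1250 μL total → factor 1250/100 = 12.5
Overall dilution factor = 15 × 2 × 10 × 4 × 15 × 12.5 = 2.25 × 10^5
Final = 1.00 × 10^7 cells/mL / 2.25 × 10^5 = 44.4 cells/mL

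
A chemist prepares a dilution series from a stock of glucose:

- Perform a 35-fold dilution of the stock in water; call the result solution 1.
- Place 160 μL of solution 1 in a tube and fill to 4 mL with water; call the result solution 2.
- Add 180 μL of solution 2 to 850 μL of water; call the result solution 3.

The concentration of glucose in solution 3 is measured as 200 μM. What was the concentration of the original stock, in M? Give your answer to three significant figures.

1.00 M

Step 1: 35-fold → factor 35
Step 2: 160 μL brought to 4 mL → factor 4000/160 = 25
Step 3: 180 μL + 850 μL = 1030 μL total → factor 1030/180 = 5.7222
Overall dilution factor = 35 × 25 × 5.7222 = 5006.9
Stock = 200 μM × 5006.9 = 1.001 × 10^6 μM = 1.00 M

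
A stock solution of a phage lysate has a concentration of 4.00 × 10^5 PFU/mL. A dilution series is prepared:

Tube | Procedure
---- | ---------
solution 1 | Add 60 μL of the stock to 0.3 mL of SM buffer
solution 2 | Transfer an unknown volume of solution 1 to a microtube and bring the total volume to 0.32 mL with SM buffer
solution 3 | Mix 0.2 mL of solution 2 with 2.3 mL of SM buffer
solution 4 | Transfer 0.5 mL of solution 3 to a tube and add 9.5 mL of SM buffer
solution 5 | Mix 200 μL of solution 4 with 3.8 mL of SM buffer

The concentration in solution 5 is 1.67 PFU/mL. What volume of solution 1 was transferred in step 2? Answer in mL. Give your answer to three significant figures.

Step 1: 60 μL + 0.3 mL = 360 μL total → factor 360/60 = 6
Step 2: v brought to 0.32 mL → factor = 0.32 mL/v
Step 3: 0.2 mL + 2.3 mL = 2.5 mL total → factor 2.5/0.2 = 12.5
Step 4: 0.5 mL + 9.5 mL = 10 mL total → factor 10/0.5 = 20
Step 5: 200 μL + 3.8 mL = 4000 μL total → factor 4000/200 = 20
Product of known-step factors = 30000
Overall factor = 4.00 × 10^5 PFU/mL / (1.67 PFU/mL) = 2.3952 × 10^5
Step-2 factor = 2.3952 × 10^5 / 30000 = 7.984
v = 0.32 mL / 7.984 = 0.0401 mL

0.0401 mL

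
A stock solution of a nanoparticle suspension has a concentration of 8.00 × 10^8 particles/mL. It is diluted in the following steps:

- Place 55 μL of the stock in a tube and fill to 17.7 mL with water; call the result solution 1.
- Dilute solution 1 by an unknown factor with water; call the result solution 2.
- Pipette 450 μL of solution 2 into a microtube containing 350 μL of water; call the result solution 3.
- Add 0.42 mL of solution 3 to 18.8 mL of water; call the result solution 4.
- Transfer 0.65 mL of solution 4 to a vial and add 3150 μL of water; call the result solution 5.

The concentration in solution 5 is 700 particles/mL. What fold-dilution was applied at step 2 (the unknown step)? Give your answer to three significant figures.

7.47-fold

Step 1: 55 μL brought to 17.7 mL → factor 17700/55 = 321.82
Step 2: unknown factor x
Step 3: 450 μL + 350 μL = 800 μL total → factor 800/450 = 1.7778
Step 4: 0.42 mL + 18.8 mL = 19.22 mL total → factor 19.22/0.42 = 45.762
Step 5: 0.65 mL + 3150 μL = 3.8 mL total → factor 3.8/0.65 = 5.8462
Product of known-step factors = 1.5306 × 10^5
Overall factor = 8.00 × 10^8 particles/mL / (700 particles/mL) = 1.1429 × 10^6
x = 1.1429 × 10^6 / 1.5306 × 10^5 = 7.47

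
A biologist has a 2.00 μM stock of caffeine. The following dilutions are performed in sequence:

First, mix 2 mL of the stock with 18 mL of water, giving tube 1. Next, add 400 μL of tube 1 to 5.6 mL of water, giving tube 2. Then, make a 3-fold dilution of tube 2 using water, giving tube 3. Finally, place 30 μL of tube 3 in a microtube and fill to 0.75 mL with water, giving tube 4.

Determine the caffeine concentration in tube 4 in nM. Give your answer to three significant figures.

0.178 nM

Step 1: 2 mL + 18 mL = 20 mL total → factor 20/2 = 10
Step 2: 400 μL + 5.6 mL = 6000 μL total → factor 6000/400 = 15
Step 3: 3-fold → factor 3
Step 4: 30 μL brought to 0.75 mL → factor 750/30 = 25
Overall dilution factor = 10 × 15 × 3 × 25 = 11250
Final = 2.00 μM / 11250 = 0.0001778 μM = 0.178 nM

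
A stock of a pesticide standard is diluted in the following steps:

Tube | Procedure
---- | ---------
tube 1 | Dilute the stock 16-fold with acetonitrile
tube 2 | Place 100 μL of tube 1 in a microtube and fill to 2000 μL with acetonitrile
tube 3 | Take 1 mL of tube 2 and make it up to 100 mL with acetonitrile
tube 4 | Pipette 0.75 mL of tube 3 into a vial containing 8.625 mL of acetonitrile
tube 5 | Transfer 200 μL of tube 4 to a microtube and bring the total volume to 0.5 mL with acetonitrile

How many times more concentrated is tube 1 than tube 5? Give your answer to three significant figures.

6.25 × 10^4

Step 1: 16-fold → factor 16
Step 2: 100 μL brought to 2000 μL → factor 2000/100 = 20
Step 3: 1 mL brought to 100 mL → factor 100/1 = 100
Step 4: 0.75 mL + 8.625 mL = 9.375 mL total → factor 9.375/0.75 = 12.5
Step 5: 200 μL brought to 0.5 mL → factor 500/200 = 2.5
Dilution factor to tube 1 = 16; to tube 5 = 1 × 10^6
[tube 1]/[tube 5] = (factor to tube 5)/(factor to tube 1) = 1 × 10^6/16 = 6.25 × 10^4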